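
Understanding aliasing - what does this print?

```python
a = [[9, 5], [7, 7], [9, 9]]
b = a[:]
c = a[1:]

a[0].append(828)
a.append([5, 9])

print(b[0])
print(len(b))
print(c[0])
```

Key concept: slice with nested mutation.
Step by step:
`a = [[9, 5], [7, 7], [9, 9]]` → a = [[9, 5], [7, 7], [9, 9]]
`b = a[:]` → b = [[9, 5], [7, 7], [9, 9]]
`c = a[1:]` → c = [[7, 7], [9, 9]]
`a[0].append(828)` → a = [[9, 5, 828], [7, 7], [9, 9]]; b = [[9, 5, 828], [7, 7], [9, 9]]
`a.append([5, 9])` → a = [[9, 5, 828], [7, 7], [9, 9], [5, 9]]
`print(b[0])` → prints [9, 5, 828]
`print(len(b))` → prints 3
`print(c[0])` → prints [7, 7]

Answer:
[9, 5, 828]
3
[7, 7]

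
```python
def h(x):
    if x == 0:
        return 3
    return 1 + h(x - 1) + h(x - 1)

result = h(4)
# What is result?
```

h(x) = 1 + 2·h(x-1), h(0)=3. Closed form: (3+1)·2^4 - 1 = 63.

Answer: 63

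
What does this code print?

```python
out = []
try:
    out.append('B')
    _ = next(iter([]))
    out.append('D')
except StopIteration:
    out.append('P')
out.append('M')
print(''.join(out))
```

Execution trace: 'B' (try body) → 'P' (except StopIteration) → 'M' (after the try/except). Output: BPM

Answer: BPM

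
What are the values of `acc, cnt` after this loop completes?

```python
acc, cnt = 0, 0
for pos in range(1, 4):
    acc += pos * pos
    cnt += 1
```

Sum of squares and count
`acc, cnt` takes the values: (0, 0) → (1, 0) → (1, 1) → (5, 1) → (5, 2) → (14, 2) → (14, 3)

Answer: 14, 3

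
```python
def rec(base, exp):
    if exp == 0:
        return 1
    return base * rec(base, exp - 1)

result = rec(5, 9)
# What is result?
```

rec(5, 9) = 5 * 5 * 5 * 5 * 5 * 5 * 5 * 5 * 5 = 1953125

Answer: 1953125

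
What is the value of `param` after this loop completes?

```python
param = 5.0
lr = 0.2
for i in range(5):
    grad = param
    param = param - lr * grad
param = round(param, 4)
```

Gradient descent: w = 5.0 * (1 - 0.2)^5
`param` takes the values: 5.0 → 4.0 → 3.2 → 2.56 → 2.048 → 1.6384

Answer: 1.6384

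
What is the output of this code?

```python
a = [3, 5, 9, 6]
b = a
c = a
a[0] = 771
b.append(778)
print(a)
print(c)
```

Key concept: multiple aliases.
Step by step:
`a = [3, 5, 9, 6]` → a = [3, 5, 9, 6]
`b = a` → b = [3, 5, 9, 6] (same object as a)
`c = a` → c = [3, 5, 9, 6] (same object as a, b)
`a[0] = 771` → a = [771, 5, 9, 6] (same object as b, c); b = [771, 5, 9, 6] (same object as a, c); c = [771, 5, 9, 6] (same object as a, b)
`b.append(778)` → a = [771, 5, 9, 6, 778] (same object as b, c); b = [771, 5, 9, 6, 778] (same object as a, c); c = [771, 5, 9, 6, 778] (same object as a, b)
`print(a)` → prints [771, 5, 9, 6, 778]
`print(c)` → prints [771, 5, 9, 6, 778]

Answer:
[771, 5, 9, 6, 778]
[771, 5, 9, 6, 778]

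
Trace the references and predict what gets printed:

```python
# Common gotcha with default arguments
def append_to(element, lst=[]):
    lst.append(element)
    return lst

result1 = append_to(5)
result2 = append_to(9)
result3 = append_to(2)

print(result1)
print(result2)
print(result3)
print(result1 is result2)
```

Key concept: mutable default argument gotcha.
Step by step:
`result1 = append_to(5)` → result1 = [5]
`result2 = append_to(9)` → result1 = [5, 9] (same object as result2); result2 = [5, 9] (same object as result1)
`result3 = append_to(2)` → result1 = [5, 9, 2] (same object as result2, result3); result2 = [5, 9, 2] (same object as result1, result3); result3 = [5, 9, 2] (same object as result1, result2)
`print(result1)` → prints [5, 9, 2]
`print(result2)` → prints [5, 9, 2]
`print(result3)` → prints [5, 9, 2]
`print(result1 is result2)` → prints True

Answer:
[5, 9, 2]
[5, 9, 2]
[5, 9, 2]
True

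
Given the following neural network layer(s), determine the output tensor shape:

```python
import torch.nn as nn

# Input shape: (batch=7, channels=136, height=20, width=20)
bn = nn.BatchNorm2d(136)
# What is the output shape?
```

Input: (7, 136, 20, 20) -> Output: (7, 136, 20, 20)

Answer: (7, 136, 20, 20)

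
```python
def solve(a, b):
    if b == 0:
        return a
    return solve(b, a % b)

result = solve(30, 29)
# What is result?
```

solve(30, 29) -> solve(29, 1) -> solve(1, 0) -> 1

Answer: 1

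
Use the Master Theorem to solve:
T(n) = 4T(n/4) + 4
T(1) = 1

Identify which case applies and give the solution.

a=4, b=4, f(n)=4. log_4(4) = 1. Since c=0 < 1, Case 1 applies: T(n) = Θ(n^log_b(a)) = O(n).

Answer: O(n) - Case 1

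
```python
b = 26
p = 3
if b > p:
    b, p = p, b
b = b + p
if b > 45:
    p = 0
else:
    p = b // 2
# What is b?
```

Trace:
`b = 26` → b = 26
`p = 3` → p = 3
`if b > p: ...` → b > p is True → b = 3; p = 26
`b = b + p` → b = 29
`if b > 45: ...` → b > 45 is False, take else branch → p = 14
So b = 29

Answer: 29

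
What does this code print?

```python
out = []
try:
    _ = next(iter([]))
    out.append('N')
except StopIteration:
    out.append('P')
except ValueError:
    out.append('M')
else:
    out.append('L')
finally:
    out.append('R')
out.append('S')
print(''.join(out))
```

Execution trace: 'P' (except StopIteration) → 'R' (finally) → 'S' (after the try/except). Output: PRS

Answer: PRS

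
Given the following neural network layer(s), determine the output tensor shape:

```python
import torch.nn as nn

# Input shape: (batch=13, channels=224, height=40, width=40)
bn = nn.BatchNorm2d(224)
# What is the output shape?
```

Input: (13, 224, 40, 40) -> Output: (13, 224, 40, 40)

Answer: (13, 224, 40, 40)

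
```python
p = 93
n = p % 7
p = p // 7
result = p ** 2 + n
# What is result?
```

Trace:
`p = 93` → p = 93
`n = p % 7` → n = 2
`p = p // 7` → p = 13
`result = p ** 2 + n` → result = 171
So result = 171

Answer: 171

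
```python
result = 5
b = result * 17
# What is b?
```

Trace:
`result = 5` → result = 5
`b = result * 17` → b = 85
So b = 85

Answer: 85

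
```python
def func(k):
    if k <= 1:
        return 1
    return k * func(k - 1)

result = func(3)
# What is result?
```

func(3) = 3 * 2 * 1 = 6

Answer: 6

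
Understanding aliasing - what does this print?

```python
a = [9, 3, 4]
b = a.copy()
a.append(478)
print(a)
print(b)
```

Key concept: list.copy() creates independent copy.
Step by step:
`a = [9, 3, 4]` → a = [9, 3, 4]
`b = a.copy()` → b = [9, 3, 4]
`a.append(478)` → a = [9, 3, 4, 478]
`print(a)` → prints [9, 3, 4, 478]
`print(b)` → prints [9, 3, 4]

Answer:
[9, 3, 4, 478]
[9, 3, 4]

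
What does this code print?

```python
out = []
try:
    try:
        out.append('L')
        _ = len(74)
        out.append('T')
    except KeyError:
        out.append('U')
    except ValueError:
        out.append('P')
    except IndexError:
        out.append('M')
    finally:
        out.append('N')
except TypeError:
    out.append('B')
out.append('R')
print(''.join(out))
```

Execution trace: 'L' (try body) → 'N' (finally) → 'B' (outer except TypeError) → 'R' (after the try/except). Output: LNBR

Answer: LNBR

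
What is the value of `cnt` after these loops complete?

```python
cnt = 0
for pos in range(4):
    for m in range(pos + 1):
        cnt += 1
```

Triangle: 1 + 2 + ... + 4
`cnt` takes the values: 0 → 1 → 2 → 3 → 4 → 5 → 6 → 7 → 8 → 9 → 10

Answer: 10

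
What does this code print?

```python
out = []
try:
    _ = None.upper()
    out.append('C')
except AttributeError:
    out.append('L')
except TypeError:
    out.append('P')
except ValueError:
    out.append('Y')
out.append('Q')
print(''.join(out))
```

Execution trace: 'L' (except AttributeError) → 'Q' (after the try/except). Output: LQ

Answer: LQ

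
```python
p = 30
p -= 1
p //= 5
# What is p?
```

Trace:
`p = 30` → p = 30
`p -= 1` → p = 29
`p //= 5` → p = 5
So p = 5

Answer: 5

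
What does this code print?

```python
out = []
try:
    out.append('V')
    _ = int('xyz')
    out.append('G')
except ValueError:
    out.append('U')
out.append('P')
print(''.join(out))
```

Execution trace: 'V' (try body) → 'U' (except ValueError) → 'P' (after the try/except). Output: VUP

Answer: VUP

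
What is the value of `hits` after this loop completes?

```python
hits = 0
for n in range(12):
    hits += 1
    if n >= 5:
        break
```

Loop breaks when n reaches 5, hits is 6
`hits` takes the values: 0 → 1 → 2 → 3 → 4 → 5 → 6

Answer: 6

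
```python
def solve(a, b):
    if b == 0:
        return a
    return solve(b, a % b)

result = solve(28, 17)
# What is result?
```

solve(28, 17) -> solve(17, 11) -> solve(11, 6) -> solve(6, 5) -> solve(5, 1) -> solve(1, 0) -> 1

Answer: 1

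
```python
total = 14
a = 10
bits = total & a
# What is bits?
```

Trace:
`total = 14` → total = 14
`a = 10` → a = 10
`bits = total & a` → bits = 10
So bits = 10

Answer: 10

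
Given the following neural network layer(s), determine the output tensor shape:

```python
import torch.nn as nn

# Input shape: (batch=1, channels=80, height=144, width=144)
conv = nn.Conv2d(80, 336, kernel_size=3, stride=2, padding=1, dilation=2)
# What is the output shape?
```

Input: (1, 80, 144, 144) -> Output: (1, 336, 71, 71)

Answer: (1, 336, 71, 71)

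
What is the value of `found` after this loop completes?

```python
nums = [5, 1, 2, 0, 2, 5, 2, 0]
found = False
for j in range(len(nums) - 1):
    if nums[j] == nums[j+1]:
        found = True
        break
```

Check consecutive duplicates in [5, 1, 2, 0, 2, 5, 2, 0]
`found` takes the values: False

Answer: False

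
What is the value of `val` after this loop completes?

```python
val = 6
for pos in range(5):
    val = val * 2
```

Multiply by 2, 5 times: 6 * 2^5 = 192
`val` takes the values: 6 → 12 → 24 → 48 → 96 → 192

Answer: 192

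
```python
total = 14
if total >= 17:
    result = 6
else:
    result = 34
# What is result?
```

Trace:
`total = 14` → total = 14
`if total >= 17: ...` → total >= 17 is False, take else branch → result = 34
So result = 34

Answer: 34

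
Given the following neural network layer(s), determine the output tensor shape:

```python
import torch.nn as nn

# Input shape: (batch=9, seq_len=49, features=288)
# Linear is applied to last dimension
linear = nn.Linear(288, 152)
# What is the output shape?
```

Input: (9, 49, 288) -> Output: (9, 49, 152)

Answer: (9, 49, 152)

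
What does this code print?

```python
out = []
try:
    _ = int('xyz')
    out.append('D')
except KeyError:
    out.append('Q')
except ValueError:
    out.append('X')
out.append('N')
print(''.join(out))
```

Execution trace: 'X' (except ValueError) → 'N' (after the try/except). Output: XN

Answer: XN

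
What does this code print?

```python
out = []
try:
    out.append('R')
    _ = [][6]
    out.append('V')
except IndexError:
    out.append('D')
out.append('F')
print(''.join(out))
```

Execution trace: 'R' (try body) → 'D' (except IndexError) → 'F' (after the try/except). Output: RDF

Answer: RDF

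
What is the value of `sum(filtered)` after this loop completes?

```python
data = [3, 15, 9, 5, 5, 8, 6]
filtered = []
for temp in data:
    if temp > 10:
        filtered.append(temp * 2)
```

Sum of doubled values > 10
`filtered` takes the values: [] → [30]
So `sum(filtered)` = 30

Answer: 30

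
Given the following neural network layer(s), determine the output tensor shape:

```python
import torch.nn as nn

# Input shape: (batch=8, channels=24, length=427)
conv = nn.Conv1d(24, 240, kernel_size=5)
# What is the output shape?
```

Input: (8, 24, 427) -> Output: (8, 240, 423)

Answer: (8, 240, 423)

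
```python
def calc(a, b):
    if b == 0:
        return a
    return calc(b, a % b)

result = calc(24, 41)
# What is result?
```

calc(24, 41) -> calc(41, 24) -> calc(24, 17) -> calc(17, 7) -> calc(7, 3) -> calc(3, 1) -> calc(1, 0) -> 1

Answer: 1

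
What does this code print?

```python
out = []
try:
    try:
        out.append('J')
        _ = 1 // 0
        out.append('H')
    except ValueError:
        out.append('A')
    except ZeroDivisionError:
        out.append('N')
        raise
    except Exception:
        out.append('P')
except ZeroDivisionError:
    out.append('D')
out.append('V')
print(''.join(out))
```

Execution trace: 'J' (inner try body) → 'N' (inner except ZeroDivisionError) → 'D' (outer except ZeroDivisionError) → 'V' (after the try/except). Output: JNDV

Answer: JNDV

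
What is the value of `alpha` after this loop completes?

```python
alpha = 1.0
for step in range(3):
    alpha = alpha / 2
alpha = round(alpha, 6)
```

Halving LR 3 times: 1 / 2^3
`alpha` takes the values: 1.0 → 0.5 → 0.25 → 0.125

Answer: 0.125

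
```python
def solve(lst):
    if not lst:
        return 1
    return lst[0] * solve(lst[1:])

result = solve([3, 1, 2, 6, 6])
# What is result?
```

Product over [3, 1, 2, 6, 6] = 3 * 1 * 2 * 6 * 6 = 216

Answer: 216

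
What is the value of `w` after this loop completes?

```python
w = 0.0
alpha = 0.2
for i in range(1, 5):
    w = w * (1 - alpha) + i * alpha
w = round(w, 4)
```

Moving average with lr=0.2
`w` takes the values: 0.0 → 0.2 → 0.56 → 1.048 → 1.6384

Answer: 1.6384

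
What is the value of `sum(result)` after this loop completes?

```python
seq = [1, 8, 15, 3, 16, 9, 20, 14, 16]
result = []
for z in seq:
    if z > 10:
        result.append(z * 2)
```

Sum of doubled values > 10
`result` takes the values: [] → [30] → [30, 32] → [30, 32, 40] → [30, 32, 40, 28] → [30, 32, 40, 28, 32]
So `sum(result)` = 162

Answer: 162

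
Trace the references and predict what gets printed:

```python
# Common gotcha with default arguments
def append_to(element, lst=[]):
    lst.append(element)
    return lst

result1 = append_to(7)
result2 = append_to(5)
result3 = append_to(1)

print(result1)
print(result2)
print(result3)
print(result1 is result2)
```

Key concept: mutable default argument gotcha.
Step by step:
`result1 = append_to(7)` → result1 = [7]
`result2 = append_to(5)` → result1 = [7, 5] (same object as result2); result2 = [7, 5] (same object as result1)
`result3 = append_to(1)` → result1 = [7, 5, 1] (same object as result2, result3); result2 = [7, 5, 1] (same object as result1, result3); result3 = [7, 5, 1] (same object as result1, result2)
`print(result1)` → prints [7, 5, 1]
`print(result2)` → prints [7, 5, 1]
`print(result3)` → prints [7, 5, 1]
`print(result1 is result2)` → prints True

Answer:
[7, 5, 1]
[7, 5, 1]
[7, 5, 1]
True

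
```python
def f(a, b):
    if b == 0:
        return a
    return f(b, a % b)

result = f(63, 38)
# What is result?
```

f(63, 38) -> f(38, 25) -> f(25, 13) -> f(13, 12) -> f(12, 1) -> f(1, 0) -> 1

Answer: 1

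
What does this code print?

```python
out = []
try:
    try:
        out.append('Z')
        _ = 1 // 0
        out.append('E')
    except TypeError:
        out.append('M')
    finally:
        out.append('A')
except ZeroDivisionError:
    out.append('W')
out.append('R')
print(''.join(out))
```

Execution trace: 'Z' (try body) → 'A' (finally) → 'W' (outer except ZeroDivisionError) → 'R' (after the try/except). Output: ZAWR

Answer: ZAWR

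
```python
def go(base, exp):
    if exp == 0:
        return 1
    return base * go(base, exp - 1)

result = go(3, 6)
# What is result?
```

go(3, 6) = 3 * 3 * 3 * 3 * 3 * 3 = 729

Answer: 729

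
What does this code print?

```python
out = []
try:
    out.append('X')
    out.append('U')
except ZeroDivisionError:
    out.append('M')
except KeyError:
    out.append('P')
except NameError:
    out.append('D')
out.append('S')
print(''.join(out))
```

Execution trace: 'X' (try body) → 'U' (try body, no exception) → 'S' (after the try/except). Output: XUS

Answer: XUS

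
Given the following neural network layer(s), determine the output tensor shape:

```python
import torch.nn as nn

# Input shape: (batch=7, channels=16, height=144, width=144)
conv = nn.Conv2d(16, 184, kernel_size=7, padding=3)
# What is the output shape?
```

Input: (7, 16, 144, 144) -> Output: (7, 184, 144, 144)

Answer: (7, 184, 144, 144)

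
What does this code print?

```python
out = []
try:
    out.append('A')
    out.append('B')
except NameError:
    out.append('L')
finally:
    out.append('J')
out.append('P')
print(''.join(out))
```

Execution trace: 'A' (try body) → 'B' (try body, no exception) → 'J' (finally) → 'P' (after the try/except). Output: ABJP

Answer: ABJP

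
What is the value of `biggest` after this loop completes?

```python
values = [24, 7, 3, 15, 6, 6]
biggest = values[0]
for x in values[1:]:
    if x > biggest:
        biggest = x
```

Maximum of [24, 7, 3, 15, 6, 6]
`biggest` takes the values: 24

Answer: 24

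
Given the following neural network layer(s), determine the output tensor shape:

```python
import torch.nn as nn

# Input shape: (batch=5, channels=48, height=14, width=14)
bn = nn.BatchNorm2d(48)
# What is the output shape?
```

Input: (5, 48, 14, 14) -> Output: (5, 48, 14, 14)

Answer: (5, 48, 14, 14)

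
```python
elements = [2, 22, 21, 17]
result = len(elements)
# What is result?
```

Trace:
`elements = [2, 22, 21, 17]` → elements = [2, 22, 21, 17]
`result = len(elements)` → result = 4
So result = 4

Answer: 4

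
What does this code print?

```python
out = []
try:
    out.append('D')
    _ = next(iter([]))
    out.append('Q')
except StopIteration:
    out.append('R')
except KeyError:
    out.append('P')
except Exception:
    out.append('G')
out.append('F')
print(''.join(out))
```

Execution trace: 'D' (try body) → 'R' (except StopIteration) → 'F' (after the try/except). Output: DRF

Answer: DRF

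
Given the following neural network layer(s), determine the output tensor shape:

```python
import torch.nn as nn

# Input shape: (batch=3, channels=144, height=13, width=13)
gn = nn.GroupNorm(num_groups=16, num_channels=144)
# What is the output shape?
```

Input: (3, 144, 13, 13) -> Output: (3, 144, 13, 13)

Answer: (3, 144, 13, 13)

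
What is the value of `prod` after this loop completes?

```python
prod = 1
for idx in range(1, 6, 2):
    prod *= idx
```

Product of 1, 3, 5, ... up to 5
`prod` takes the values: 1 → 3 → 15

Answer: 15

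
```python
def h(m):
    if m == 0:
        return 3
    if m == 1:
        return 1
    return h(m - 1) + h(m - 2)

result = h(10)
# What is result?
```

Build up from base cases: h(0)=3, h(1)=1, h(2)=4, h(3)=5, h(4)=9, h(5)=14, h(6)=23, ..., h(10)=157

Answer: 157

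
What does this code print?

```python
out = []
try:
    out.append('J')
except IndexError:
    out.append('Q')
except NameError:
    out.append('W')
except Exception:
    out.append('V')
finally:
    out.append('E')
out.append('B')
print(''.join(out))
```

Execution trace: 'J' (try body, no exception) → 'E' (finally) → 'B' (after the try/except). Output: JEB

Answer: JEB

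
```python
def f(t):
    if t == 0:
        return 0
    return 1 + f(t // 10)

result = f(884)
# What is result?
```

Count of digits of 884: 3

Answer: 3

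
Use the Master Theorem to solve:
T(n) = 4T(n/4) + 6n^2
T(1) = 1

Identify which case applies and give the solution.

a=4, b=4, f(n)=6n^2. log_4(4) = 1. Since c=2 > 1 and the regularity condition holds (4(n/4)^2 = (4/4^2)n^2 with 4/4^2 < 1), Case 3 applies: T(n) = Θ(f(n)) = O(n^2).

Answer: O(n^2) - Case 3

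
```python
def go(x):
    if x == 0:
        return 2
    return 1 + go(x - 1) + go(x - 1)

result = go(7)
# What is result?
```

go(x) = 1 + 2·go(x-1), go(0)=2. Closed form: (2+1)·2^7 - 1 = 383.

Answer: 383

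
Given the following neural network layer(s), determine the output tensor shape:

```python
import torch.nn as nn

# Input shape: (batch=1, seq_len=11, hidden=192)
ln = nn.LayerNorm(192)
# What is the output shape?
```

Input: (1, 11, 192) -> Output: (1, 11, 192)

Answer: (1, 11, 192)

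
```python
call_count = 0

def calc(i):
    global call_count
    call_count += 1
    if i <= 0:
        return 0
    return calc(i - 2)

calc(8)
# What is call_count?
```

Linear recursion stepping by 2: 5 calls from i=8 down to ≤0.

Answer: 5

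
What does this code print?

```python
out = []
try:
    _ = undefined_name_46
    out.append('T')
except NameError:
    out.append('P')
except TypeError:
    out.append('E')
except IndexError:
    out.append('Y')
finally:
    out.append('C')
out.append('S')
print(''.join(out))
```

Execution trace: 'P' (except NameError) → 'C' (finally) → 'S' (after the try/except). Output: PCS

Answer: PCS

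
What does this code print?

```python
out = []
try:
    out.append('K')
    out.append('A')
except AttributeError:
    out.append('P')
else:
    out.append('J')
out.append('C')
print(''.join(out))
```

Execution trace: 'K' (try body) → 'A' (try body, no exception) → 'J' (else) → 'C' (after the try/except). Output: KAJC

Answer: KAJC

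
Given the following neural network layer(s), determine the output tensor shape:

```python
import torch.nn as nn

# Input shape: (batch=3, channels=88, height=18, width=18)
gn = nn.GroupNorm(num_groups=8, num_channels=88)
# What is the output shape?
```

Input: (3, 88, 18, 18) -> Output: (3, 88, 18, 18)

Answer: (3, 88, 18, 18)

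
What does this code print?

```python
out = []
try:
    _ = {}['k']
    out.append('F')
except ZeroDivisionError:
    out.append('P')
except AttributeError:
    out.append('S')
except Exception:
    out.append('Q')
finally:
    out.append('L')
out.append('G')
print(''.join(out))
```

Execution trace: 'Q' (except Exception) → 'L' (finally) → 'G' (after the try/except). Output: QLG

Answer: QLG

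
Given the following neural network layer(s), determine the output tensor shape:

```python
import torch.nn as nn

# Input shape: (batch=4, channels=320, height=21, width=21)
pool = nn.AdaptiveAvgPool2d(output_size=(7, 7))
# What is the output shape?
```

Input: (4, 320, 21, 21) -> Output: (4, 320, 7, 7)

Answer: (4, 320, 7, 7)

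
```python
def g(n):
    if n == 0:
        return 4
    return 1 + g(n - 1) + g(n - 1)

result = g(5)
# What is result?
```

g(n) = 1 + 2·g(n-1), g(0)=4. Closed form: (4+1)·2^5 - 1 = 159.

Answer: 159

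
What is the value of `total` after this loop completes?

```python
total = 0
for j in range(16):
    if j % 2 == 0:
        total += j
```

Sum of even numbers 0 to 15
`total` takes the values: 0 → 2 → 6 → 12 → 20 → 30 → 42 → 56

Answer: 56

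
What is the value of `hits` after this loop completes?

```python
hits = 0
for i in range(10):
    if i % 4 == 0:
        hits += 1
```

Count numbers divisible by 4 in range(10)
`hits` takes the values: 0 → 1 → 2 → 3

Answer: 3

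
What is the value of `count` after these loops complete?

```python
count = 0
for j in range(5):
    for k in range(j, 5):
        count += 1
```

Upper triangle: 5 + 4 + ... + 1
`count` takes the values: 0 → 1 → 2 → 3 → 4 → 5 → 6 → 7 → 8 → 9 → 10 → 11 → 12 → 13 → 14 → 15

Answer: 15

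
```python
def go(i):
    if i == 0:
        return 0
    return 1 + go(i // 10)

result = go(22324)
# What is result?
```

Count of digits of 22324: 5

Answer: 5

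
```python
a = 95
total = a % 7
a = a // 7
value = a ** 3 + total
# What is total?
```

Trace:
`a = 95` → a = 95
`total = a % 7` → total = 4
`a = a // 7` → a = 13
`value = a ** 3 + total` → value = 2201
So total = 4

Answer: 4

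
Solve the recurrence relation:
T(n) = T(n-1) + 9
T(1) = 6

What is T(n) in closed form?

Unrolling: T(n) = T(1) + 9·(n-1) = 6 + 9(n-1) = 9n - 3.

Answer: T(n) = 9n - 3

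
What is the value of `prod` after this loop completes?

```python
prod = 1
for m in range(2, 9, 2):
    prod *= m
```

Product of even numbers 2 to 8
`prod` takes the values: 1 → 2 → 8 → 48 → 384

Answer: 384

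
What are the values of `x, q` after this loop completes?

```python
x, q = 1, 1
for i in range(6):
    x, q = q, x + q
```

Fibonacci: after 6 iterations
`x, q` takes the values: (1, 1) → (1, 2) → (2, 3) → (3, 5) → (5, 8) → (8, 13) → (13, 21)

Answer: 13, 21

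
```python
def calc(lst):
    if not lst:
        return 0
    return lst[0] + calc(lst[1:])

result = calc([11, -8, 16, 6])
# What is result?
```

11 + (-8) + 16 + 6 + 0 = 25

Answer: 25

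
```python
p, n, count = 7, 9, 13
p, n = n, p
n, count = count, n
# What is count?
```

Trace:
`p, n, count = 7, 9, 13` → p = 7; n = 9; count = 13
`p, n = n, p` → p = 9; n = 7
`n, count = count, n` → n = 13; count = 7
So count = 7

Answer: 7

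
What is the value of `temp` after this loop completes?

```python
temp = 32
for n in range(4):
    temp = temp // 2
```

Halve 4 times: 32 // 2^4 = 2
`temp` takes the values: 32 → 16 → 8 → 4 → 2

Answer: 2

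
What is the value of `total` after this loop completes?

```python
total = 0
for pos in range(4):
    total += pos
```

Sum of 0 to 3 = 6
`total` takes the values: 0 → 1 → 3 → 6

Answer: 6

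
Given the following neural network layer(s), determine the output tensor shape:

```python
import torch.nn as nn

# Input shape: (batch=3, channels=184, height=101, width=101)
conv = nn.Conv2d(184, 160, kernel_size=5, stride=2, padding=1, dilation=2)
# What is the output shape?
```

Input: (3, 184, 101, 101) -> Output: (3, 160, 48, 48)

Answer: (3, 160, 48, 48)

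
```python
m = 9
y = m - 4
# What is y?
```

Trace:
`m = 9` → m = 9
`y = m - 4` → y = 5
So y = 5

Answer: 5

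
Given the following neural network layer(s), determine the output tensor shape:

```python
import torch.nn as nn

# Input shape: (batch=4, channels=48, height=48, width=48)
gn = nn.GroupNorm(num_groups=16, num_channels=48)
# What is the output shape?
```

Input: (4, 48, 48, 48) -> Output: (4, 48, 48, 48)

Answer: (4, 48, 48, 48)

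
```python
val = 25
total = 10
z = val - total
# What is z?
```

Trace:
`val = 25` → val = 25
`total = 10` → total = 10
`z = val - total` → z = 15
So z = 15

Answer: 15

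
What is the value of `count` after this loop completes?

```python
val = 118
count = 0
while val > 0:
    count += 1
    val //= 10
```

Count digits by repeated division by 10
`count` takes the values: 0 → 1 → 2 → 3

Answer: 3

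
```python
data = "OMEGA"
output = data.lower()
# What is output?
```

Trace:
`data = "OMEGA"` → data = 'OMEGA'
`output = data.lower()` → output = 'omega'
So output = 'omega'

Answer: 'omega'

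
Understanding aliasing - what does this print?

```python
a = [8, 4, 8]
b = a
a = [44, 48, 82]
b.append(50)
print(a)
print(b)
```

Key concept: rebinding vs mutation: a is rebound to a new list, b still points at the original.
Step by step:
`a = [8, 4, 8]` → a = [8, 4, 8]
`b = a` → b = [8, 4, 8] (same object as a)
`a = [44, 48, 82]` → a = [44, 48, 82]
`b.append(50)` → b = [8, 4, 8, 50]
`print(a)` → prints [44, 48, 82]
`print(b)` → prints [8, 4, 8, 50]

Answer:
[44, 48, 82]
[8, 4, 8, 50]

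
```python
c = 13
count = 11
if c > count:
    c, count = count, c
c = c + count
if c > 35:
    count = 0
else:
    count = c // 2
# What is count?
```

Trace:
`c = 13` → c = 13
`count = 11` → count = 11
`if c > count: ...` → c > count is True → c = 11; count = 13
`c = c + count` → c = 24
`if c > 35: ...` → c > 35 is False, take else branch → count = 12
So count = 12

Answer: 12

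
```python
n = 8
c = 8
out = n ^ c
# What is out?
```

Trace:
`n = 8` → n = 8
`c = 8` → c = 8
`out = n ^ c` → out = 0
So out = 0

Answer: 0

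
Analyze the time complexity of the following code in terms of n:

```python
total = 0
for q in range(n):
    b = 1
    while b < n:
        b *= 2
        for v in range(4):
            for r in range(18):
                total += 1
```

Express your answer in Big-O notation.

Each loop level contributes: n × log n × 1 × 1. Multiplying the contributions gives O(n log n).

Answer: O(n log n)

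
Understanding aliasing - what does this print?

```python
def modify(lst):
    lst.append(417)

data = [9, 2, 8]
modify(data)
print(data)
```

Key concept: function modifies passed list.
Step by step:
`data = [9, 2, 8]` → data = [9, 2, 8]
`modify(data)` → data = [9, 2, 8, 417]
`print(data)` → prints [9, 2, 8, 417]

Answer: [9, 2, 8, 417]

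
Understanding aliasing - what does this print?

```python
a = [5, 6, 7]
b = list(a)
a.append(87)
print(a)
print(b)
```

Key concept: list() constructor creates copy.
Step by step:
`a = [5, 6, 7]` → a = [5, 6, 7]
`b = list(a)` → b = [5, 6, 7]
`a.append(87)` → a = [5, 6, 7, 87]
`print(a)` → prints [5, 6, 7, 87]
`print(b)` → prints [5, 6, 7]

Answer:
[5, 6, 7, 87]
[5, 6, 7]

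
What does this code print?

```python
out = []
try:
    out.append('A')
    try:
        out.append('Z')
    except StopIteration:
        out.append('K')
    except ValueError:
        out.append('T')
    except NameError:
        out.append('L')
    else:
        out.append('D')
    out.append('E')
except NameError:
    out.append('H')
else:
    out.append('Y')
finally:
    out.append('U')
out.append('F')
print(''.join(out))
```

Execution trace: 'A' (try body) → 'Z' (inner try body, no exception) → 'D' (inner else) → 'E' (try body, no exception) → 'Y' (else) → 'U' (finally) → 'F' (after the try/except). Output: AZDEYUF

Answer: AZDEYUF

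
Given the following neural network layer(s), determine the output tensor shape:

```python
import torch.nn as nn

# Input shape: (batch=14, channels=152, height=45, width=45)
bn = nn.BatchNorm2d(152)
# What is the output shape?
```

Input: (14, 152, 45, 45) -> Output: (14, 152, 45, 45)

Answer: (14, 152, 45, 45)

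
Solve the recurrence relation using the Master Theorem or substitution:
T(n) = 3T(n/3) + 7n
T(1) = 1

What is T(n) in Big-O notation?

By Master Theorem: a=3, b=3, f(n)=7n. Since log_3(3) = 1 and f(n) = Θ(n^1), Case 2 applies. T(n) = O(n log n).

Answer: O(n log n)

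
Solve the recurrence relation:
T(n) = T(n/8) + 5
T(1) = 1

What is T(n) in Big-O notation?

Each step divides n by 8 and adds 5. After log_8(n) steps we reach T(1)=1. So T(n) = 5·log_8(n) + 1 = O(log n).

Answer: O(log n)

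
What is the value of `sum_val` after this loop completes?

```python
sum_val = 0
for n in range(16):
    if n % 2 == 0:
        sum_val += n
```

Sum of even numbers 0 to 15
`sum_val` takes the values: 0 → 2 → 6 → 12 → 20 → 30 → 42 → 56

Answer: 56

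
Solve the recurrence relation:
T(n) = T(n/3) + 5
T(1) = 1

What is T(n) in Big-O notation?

Each step divides n by 3 and adds 5. After log_3(n) steps we reach T(1)=1. So T(n) = 5·log_3(n) + 1 = O(log n).

Answer: O(log n)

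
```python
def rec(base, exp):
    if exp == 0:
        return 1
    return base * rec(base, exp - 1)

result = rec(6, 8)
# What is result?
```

rec(6, 8) = 6 * 6 * 6 * 6 * 6 * 6 * 6 * 6 = 1679616

Answer: 1679616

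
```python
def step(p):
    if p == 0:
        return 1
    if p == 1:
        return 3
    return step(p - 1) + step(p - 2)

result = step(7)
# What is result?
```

Build up from base cases: step(0)=1, step(1)=3, step(2)=4, step(3)=7, step(4)=11, step(5)=18, step(6)=29, ..., step(7)=47

Answer: 47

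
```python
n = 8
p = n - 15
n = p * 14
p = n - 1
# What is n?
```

Trace:
`n = 8` → n = 8
`p = n - 15` → p = -7
`n = p * 14` → n = -98
`p = n - 1` → p = -99
So n = -98

Answer: -98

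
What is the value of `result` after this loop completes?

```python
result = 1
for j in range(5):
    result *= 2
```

2^5 = 32
`result` takes the values: 1 → 2 → 4 → 8 → 16 → 32

Answer: 32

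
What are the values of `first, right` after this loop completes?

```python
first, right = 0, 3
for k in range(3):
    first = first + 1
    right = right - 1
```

first goes 0→3, right goes 3→0
`first, right` takes the values: (0, 3) → (1, 3) → (1, 2) → (2, 2) → (2, 1) → (3, 1) → (3, 0)

Answer: 3, 0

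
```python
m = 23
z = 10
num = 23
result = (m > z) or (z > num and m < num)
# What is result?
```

Trace:
`m = 23` → m = 23
`z = 10` → z = 10
`num = 23` → num = 23
`result = (m > z) or (z > num and m < num)` → result = True
So result = True

Answer: True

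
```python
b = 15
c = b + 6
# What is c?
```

Trace:
`b = 15` → b = 15
`c = b + 6` → c = 21
So c = 21

Answer: 21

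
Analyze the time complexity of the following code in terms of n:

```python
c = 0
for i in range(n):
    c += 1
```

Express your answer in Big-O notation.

Each loop level contributes: n. Multiplying the contributions gives O(n).

Answer: O(n)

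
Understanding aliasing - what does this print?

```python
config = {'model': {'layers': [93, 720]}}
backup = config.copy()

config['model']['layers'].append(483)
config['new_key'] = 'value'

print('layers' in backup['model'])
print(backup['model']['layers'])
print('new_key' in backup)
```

Key concept: shallow copy gotcha with nested dict.
Step by step:
`config = {'model': {'layers': [93, 720]}}` → config = {'model': {'layers': [93, 720]}}
`backup = config.copy()` → backup = {'model': {'layers': [93, 720]}}
`config['model']['layers'].append(483)` → config = {'model': {'layers': [93, 720, 483]}}; backup = {'model': {'layers': [93, 720, 483]}}
`config['new_key'] = 'value'` → config = {'model': {'layers': [93, 720, 483]}, 'new_key': 'value'}
`print('layers' in backup['model'])` → prints True
`print(backup['model']['layers'])` → prints [93, 720, 483]
`print('new_key' in backup)` → prints False

Answer:
True
[93, 720, 483]
False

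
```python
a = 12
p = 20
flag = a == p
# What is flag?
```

Trace:
`a = 12` → a = 12
`p = 20` → p = 20
`flag = a == p` → flag = False
So flag = False

Answer: False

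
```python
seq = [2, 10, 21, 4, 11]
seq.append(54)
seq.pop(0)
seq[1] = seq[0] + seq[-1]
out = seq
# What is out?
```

Trace:
`seq = [2, 10, 21, 4, 11]` → seq = [2, 10, 21, 4, 11]
`seq.append(54)` → seq = [2, 10, 21, 4, 11, 54]
`seq.pop(0)` → seq = [10, 21, 4, 11, 54]
`seq[1] = seq[0] + seq[-1]` → seq = [10, 64, 4, 11, 54]
`out = seq` → out = [10, 64, 4, 11, 54]
So out = [10, 64, 4, 11, 54]

Answer: [10, 64, 4, 11, 54]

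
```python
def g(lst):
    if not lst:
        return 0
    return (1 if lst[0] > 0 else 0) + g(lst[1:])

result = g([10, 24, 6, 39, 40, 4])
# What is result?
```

Count of positive elements in [10, 24, 6, 39, 40, 4] = 6

Answer: 6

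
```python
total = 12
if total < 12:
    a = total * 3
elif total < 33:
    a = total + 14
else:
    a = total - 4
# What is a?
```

Trace:
`total = 12` → total = 12
`if total < 12: ...` → total < 12 is False, total < 33 is True → a = 26
So a = 26

Answer: 26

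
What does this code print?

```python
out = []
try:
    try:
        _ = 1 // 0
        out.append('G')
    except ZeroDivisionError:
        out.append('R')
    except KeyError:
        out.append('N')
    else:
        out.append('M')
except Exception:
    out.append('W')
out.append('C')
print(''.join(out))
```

Execution trace: 'R' (inner except ZeroDivisionError) → 'C' (after the try/except). Output: RC

Answer: RC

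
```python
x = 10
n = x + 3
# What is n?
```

Trace:
`x = 10` → x = 10
`n = x + 3` → n = 13
So n = 13

Answer: 13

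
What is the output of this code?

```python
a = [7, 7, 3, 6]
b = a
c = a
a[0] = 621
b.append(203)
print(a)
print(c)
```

Key concept: multiple aliases.
Step by step:
`a = [7, 7, 3, 6]` → a = [7, 7, 3, 6]
`b = a` → b = [7, 7, 3, 6] (same object as a)
`c = a` → c = [7, 7, 3, 6] (same object as a, b)
`a[0] = 621` → a = [621, 7, 3, 6] (same object as b, c); b = [621, 7, 3, 6] (same object as a, c); c = [621, 7, 3, 6] (same object as a, b)
`b.append(203)` → a = [621, 7, 3, 6, 203] (same object as b, c); b = [621, 7, 3, 6, 203] (same object as a, c); c = [621, 7, 3, 6, 203] (same object as a, b)
`print(a)` → prints [621, 7, 3, 6, 203]
`print(c)` → prints [621, 7, 3, 6, 203]

Answer:
[621, 7, 3, 6, 203]
[621, 7, 3, 6, 203]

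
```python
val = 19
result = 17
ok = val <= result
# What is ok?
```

Trace:
`val = 19` → val = 19
`result = 17` → result = 17
`ok = val <= result` → ok = False
So ok = False

Answer: False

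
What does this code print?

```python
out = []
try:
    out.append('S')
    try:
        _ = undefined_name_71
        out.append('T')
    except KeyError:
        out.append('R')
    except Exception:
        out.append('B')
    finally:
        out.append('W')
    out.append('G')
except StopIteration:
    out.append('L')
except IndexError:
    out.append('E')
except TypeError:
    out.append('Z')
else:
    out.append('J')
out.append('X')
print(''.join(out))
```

Execution trace: 'S' (try body) → 'B' (inner except Exception) → 'W' (inner finally) → 'G' (try body, no exception) → 'J' (else) → 'X' (after the try/except). Output: SBWGJX

Answer: SBWGJX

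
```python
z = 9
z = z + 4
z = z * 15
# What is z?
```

Trace:
`z = 9` → z = 9
`z = z + 4` → z = 13
`z = z * 15` → z = 195
So z = 195

Answer: 195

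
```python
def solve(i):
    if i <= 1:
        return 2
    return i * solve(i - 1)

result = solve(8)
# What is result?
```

solve(8) = 8 * 7 * 6 * 5 * 4 * 3 * 2 * 2 = 80640

Answer: 80640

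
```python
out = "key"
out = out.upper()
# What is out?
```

Trace:
`out = "key"` → out = 'key'
`out = out.upper()` → out = 'KEY'
So out = 'KEY'

Answer: 'KEY'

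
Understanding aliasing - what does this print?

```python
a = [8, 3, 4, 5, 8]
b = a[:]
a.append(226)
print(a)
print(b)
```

Key concept: slice [:] creates copy.
Step by step:
`a = [8, 3, 4, 5, 8]` → a = [8, 3, 4, 5, 8]
`b = a[:]` → b = [8, 3, 4, 5, 8]
`a.append(226)` → a = [8, 3, 4, 5, 8, 226]
`print(a)` → prints [8, 3, 4, 5, 8, 226]
`print(b)` → prints [8, 3, 4, 5, 8]

Answer:
[8, 3, 4, 5, 8, 226]
[8, 3, 4, 5, 8]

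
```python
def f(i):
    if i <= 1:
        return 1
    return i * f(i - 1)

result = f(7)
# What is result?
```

f(7) = 7 * 6 * 5 * 4 * 3 * 2 * 1 = 5040

Answer: 5040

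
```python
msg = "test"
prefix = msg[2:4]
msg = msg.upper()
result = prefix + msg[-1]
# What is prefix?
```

Trace:
`msg = "test"` → msg = 'test'
`prefix = msg[2:4]` → prefix = 'st'
`msg = msg.upper()` → msg = 'TEST'
`result = prefix + msg[-1]` → result = 'stT'
So prefix = 'st'

Answer: 'st'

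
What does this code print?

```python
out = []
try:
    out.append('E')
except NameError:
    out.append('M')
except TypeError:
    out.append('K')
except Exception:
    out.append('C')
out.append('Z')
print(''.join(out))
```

Execution trace: 'E' (try body, no exception) → 'Z' (after the try/except). Output: EZ

Answer: EZ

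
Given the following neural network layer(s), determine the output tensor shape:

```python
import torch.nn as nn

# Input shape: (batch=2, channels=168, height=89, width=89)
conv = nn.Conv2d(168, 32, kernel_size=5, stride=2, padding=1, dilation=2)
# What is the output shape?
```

Input: (2, 168, 89, 89) -> Output: (2, 32, 42, 42)

Answer: (2, 32, 42, 42)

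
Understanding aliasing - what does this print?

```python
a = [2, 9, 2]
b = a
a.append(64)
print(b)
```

Key concept: basic list aliasing.
Step by step:
`a = [2, 9, 2]` → a = [2, 9, 2]
`b = a` → b = [2, 9, 2] (same object as a)
`a.append(64)` → a = [2, 9, 2, 64] (same object as b); b = [2, 9, 2, 64] (same object as a)
`print(b)` → prints [2, 9, 2, 64]

Answer: [2, 9, 2, 64]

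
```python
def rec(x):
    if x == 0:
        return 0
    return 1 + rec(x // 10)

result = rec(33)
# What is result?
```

Count of digits of 33: 2

Answer: 2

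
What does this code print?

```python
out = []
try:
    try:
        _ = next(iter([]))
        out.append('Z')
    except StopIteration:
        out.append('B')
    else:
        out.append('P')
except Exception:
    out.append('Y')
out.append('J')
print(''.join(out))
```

Execution trace: 'B' (inner except StopIteration) → 'J' (after the try/except). Output: BJ

Answer: BJ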